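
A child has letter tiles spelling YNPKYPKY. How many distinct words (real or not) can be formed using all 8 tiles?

1680

Letter multiplicities in YNPKYPKY: K×2, N×1, P×2, Y×3.
So there are 8! / (3!·2!·2!) = 1680 distinguishable arrangements.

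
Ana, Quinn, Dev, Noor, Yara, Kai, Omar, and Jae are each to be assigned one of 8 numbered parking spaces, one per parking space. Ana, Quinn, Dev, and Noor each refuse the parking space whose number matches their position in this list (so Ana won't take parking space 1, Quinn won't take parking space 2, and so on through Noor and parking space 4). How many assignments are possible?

24024

Let Aᵢ (for 1 ≤ i ≤ 4) be the placements that put person i in their forbidden parking space. Any j of these fix j positions, leaving (8−j)! ways to fill the rest, and there are C(4,j) ways to pick which j.
By inclusion–exclusion, the number of valid placements is Σ_{j=0}^{4} (−1)^j C(4,j)·(8−j)!.
Computing: 40320 − 20160 + 4320 − 480 + 24 = 24024.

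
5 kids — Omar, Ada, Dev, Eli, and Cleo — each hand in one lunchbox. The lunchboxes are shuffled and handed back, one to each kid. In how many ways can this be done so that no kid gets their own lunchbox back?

Count assignments avoiding every fixed point. For any j of the 5 kids fixed to their own lunchbox, the other 5−j can be arranged in (5−j)! ways.
By inclusion–exclusion this is Σ_{j=0}^{5} (−1)^j C(5,j)·(5−j)!.
Computing: 120 − 120 + 60 − 20 + 5 − 1 = 44.

44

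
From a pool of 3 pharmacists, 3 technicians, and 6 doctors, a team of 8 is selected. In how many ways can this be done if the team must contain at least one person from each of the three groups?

Total 8-person selections from all 12: C(12,8) = 495.
Selections missing a whole group: no pharmacists → C(9,8) = 9; no technicians → C(9,8) = 9; no doctors → C(6,8) = 0.
Add back selections omitting two groups (i.e. drawn from a single group): C(3,8) + C(3,8) + C(6,8) = 0.
By inclusion–exclusion: 495 − 18 + 0 = 477.

477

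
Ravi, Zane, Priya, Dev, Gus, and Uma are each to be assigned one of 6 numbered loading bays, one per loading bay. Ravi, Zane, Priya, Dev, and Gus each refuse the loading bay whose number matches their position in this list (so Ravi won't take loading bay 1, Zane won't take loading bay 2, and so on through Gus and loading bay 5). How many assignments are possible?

309

Let Aᵢ (for 1 ≤ i ≤ 5) be the placements that put person i in their forbidden loading bay. Any j of these fix j positions, leaving (6−j)! ways to fill the rest, and there are C(5,j) ways to pick which j.
By inclusion–exclusion, the number of valid placements is Σ_{j=0}^{5} (−1)^j C(5,j)·(6−j)!.
Computing: 720 − 600 + 240 − 60 + 10 − 1 = 309.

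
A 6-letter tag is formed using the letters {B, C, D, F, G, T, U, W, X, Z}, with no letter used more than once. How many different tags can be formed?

151200

Choose and order 6 of the 10 symbols: the first letter has 10 options, the next 9, and so on down to 5.
10 × 9 × 8 × 7 × 6 × 5 = 151200.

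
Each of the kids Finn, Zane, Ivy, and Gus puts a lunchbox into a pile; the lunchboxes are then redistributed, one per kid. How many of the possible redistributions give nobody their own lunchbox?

9

Let Aᵢ be the assignments in which kid i gets their own lunchbox. We want the size of the complement of A₁∪…∪A_4.
By inclusion–exclusion this is Σ_{j=0}^{4} (−1)^j C(4,j)·(4−j)!.
Computing: 24 − 24 + 12 − 4 + 1 = 9.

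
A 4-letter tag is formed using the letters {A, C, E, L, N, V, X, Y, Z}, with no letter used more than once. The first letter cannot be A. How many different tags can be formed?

2688

The first letter has 9−1 = 8 choices (anything except A).
The remaining 3 letters are filled from the other 8 symbols without repetition: 8 × 7 × 6 = 336.
Total: 8 × 336 = 2688.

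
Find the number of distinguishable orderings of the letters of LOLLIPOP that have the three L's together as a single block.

180

Treat the 3 copies of L as a single block. The multiset to arrange is then {LLL, I, O, O, P, P}, 6 items in all.
That gives (6)!/(2!·2!) = 180 arrangements.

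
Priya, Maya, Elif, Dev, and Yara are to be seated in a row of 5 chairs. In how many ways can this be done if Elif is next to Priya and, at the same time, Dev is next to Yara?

24

Treat {Elif,Priya} as one block (2 orders) and {Dev,Yara} as another (2 orders).
That leaves 3 units to arrange: 2 × 2 × 3! = 4 × 6 = 24.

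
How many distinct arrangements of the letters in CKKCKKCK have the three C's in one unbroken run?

6

Treat the 3 copies of C as a single block. The multiset to arrange is then {CCC, K, K, K, K, K}, 6 items in all.
That gives (6)!/(5!) = 6 arrangements.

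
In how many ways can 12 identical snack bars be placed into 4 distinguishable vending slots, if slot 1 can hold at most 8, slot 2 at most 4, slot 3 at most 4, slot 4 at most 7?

170

By stars and bars, unrestricted non-negative solutions to x_1+…+x_4 = 12 number C(12+3,3) = 455.
Subtract solutions that violate a single cap (substitute x_i' = x_i − (cap_i+1)): x_1 ≥ 9 gives C(6,3) = 20; x_2 ≥ 5 gives C(10,3) = 120; x_3 ≥ 5 gives C(10,3) = 120; x_4 ≥ 8 gives C(7,3) = 35. Together 295.
Add back pairs where two caps are both exceeded: 0 + 0 + 0 + 10 + 0 + 0 = 10.
By inclusion–exclusion the count is 455 − 295 + 10 = 170.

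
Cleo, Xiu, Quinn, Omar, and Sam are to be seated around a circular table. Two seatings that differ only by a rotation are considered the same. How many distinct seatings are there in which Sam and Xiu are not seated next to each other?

All circular seatings of 5 people number (4)! = 24.
Those with Sam next to Xiu: fuse the pair into one unit and seat 4 units around a circle — 2·(3)! = 12.
Subtracting, 24 − 12 = 12.

12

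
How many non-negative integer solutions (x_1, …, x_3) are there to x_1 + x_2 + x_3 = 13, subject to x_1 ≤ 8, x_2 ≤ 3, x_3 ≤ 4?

6

By stars and bars, unrestricted non-negative solutions to x_1+…+x_3 = 13 number C(13+2,2) = 105.
Subtract solutions that violate a single cap (substitute x_i' = x_i − (cap_i+1)): x_1 ≥ 9 gives C(6,2) = 15; x_2 ≥ 4 gives C(11,2) = 55; x_3 ≥ 5 gives C(10,2) = 45. Together 115.
Add back pairs where two caps are both exceeded: 1 + 0 + 15 = 16.
By inclusion–exclusion the count is 105 − 115 + 16 = 6.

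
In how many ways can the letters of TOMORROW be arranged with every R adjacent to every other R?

Treat the 2 copies of R as a single block. The multiset to arrange is then {RR, M, O, O, O, T, W}, 7 items in all.
That gives (7)!/(3!) = 840 arrangements.

840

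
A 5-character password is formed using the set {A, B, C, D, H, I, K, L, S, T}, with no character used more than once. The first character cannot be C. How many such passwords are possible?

The first character has 10−1 = 9 choices (anything except C).
The remaining 4 characters are filled from the other 9 symbols without repetition: 9 × 8 × 7 × 6 = 3024.
Total: 9 × 3024 = 27216.

27216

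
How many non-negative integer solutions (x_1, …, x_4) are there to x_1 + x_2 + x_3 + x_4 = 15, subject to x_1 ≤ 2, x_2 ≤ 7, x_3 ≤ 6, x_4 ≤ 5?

Ignoring the caps, the number of non-negative solutions to x_1+…+x_4 = 15 is C(18,3) = 816.
Subtract solutions that violate a single cap (substitute x_i' = x_i − (cap_i+1)): x_1 ≥ 3 gives C(15,3) = 455; x_2 ≥ 8 gives C(10,3) = 120; x_3 ≥ 7 gives C(11,3) = 165; x_4 ≥ 6 gives C(12,3) = 220. Together 960.
Add back pairs where two caps are both exceeded: 35 + 56 + 84 + 1 + 4 + 10 = 190.
By inclusion–exclusion the count is 816 − 960 + 190 = 46.

46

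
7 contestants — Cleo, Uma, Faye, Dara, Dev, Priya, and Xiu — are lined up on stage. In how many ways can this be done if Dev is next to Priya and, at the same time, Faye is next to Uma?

480

Treat {Dev,Priya} as one block (2 orders) and {Faye,Uma} as another (2 orders).
That leaves 5 units to arrange: 2 × 2 × 5! = 4 × 120 = 480.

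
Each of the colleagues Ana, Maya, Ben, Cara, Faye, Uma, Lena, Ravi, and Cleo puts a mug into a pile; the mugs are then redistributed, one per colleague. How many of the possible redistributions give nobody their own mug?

133496

Let Aᵢ be the assignments in which colleague i gets their own mug. We want the size of the complement of A₁∪…∪A_9.
By inclusion–exclusion this is Σ_{j=0}^{9} (−1)^j C(9,j)·(9−j)!.
Computing: 362880 − 362880 + 181440 − 60480 + 15120 − 3024 + 504 − 72 + 9 − 1 = 133496.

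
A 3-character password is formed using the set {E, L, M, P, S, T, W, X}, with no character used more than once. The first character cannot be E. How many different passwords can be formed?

The first character has 8−1 = 7 choices (anything except E).
The remaining 2 characters are filled from the other 7 symbols without repetition: 7 × 6 = 42.
Total: 7 × 42 = 294.

294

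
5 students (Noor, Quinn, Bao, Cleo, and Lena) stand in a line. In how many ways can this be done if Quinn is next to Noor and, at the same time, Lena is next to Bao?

24

Treat {Quinn,Noor} as one block (2 orders) and {Lena,Bao} as another (2 orders).
That leaves 3 units to arrange: 2 × 2 × 3! = 4 × 6 = 24.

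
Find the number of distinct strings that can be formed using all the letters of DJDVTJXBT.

45360

DJDVTJXBT has 9 letters with D appearing twice, J appearing twice, and T appearing twice.
Dividing 9! = 362880 by 2!·2!·2! = 8 for the repeated letters gives 45360.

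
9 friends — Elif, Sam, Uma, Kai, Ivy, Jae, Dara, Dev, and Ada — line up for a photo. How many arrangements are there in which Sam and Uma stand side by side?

80640

Place the 7 others and the Sam-Uma pair as 8 objects in a line; the pair has 2 internal arrangements.
So the count is 2·(8)! = 80640.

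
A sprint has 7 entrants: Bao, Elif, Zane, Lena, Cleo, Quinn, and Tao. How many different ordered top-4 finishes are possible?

This is an ordered selection of 4 from 7: P(7,4).
That gives 7 × 6 × 5 × 4 = 840.

840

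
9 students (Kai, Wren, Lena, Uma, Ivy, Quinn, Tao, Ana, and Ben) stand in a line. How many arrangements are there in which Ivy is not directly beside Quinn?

There are 9! = 362880 arrangements in all. If Ivy and Quinn are adjacent, merging them into one block gives 2·(8)! = 80640 arrangements.
Complementary counting: 362880 − 80640 = 282240.

282240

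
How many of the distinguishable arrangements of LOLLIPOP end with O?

420

With the last slot taken by O, it remains to arrange the other 7 letters (LLLIPOP).
Those 7 letters have L appearing 3 times and P appearing twice, giving (7)!/(3!·2!) = 420.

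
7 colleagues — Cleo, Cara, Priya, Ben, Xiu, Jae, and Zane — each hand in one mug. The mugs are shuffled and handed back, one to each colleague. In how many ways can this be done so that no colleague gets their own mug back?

Count assignments avoiding every fixed point. For any j of the 7 colleagues fixed to their own mug, the other 7−j can be arranged in (7−j)! ways.
By inclusion–exclusion this is Σ_{j=0}^{7} (−1)^j C(7,j)·(7−j)!.
Computing: 5040 − 5040 + 2520 − 840 + 210 − 42 + 7 − 1 = 1854.

1854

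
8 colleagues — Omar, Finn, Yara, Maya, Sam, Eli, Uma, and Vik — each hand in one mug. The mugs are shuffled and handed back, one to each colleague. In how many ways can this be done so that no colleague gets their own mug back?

Count assignments avoiding every fixed point. For any j of the 8 colleagues fixed to their own mug, the other 8−j can be arranged in (8−j)! ways.
By inclusion–exclusion this is Σ_{j=0}^{8} (−1)^j C(8,j)·(8−j)!.
Computing: 40320 − 40320 + 20160 − 6720 + 1680 − 336 + 56 − 8 + 1 = 14833.

14833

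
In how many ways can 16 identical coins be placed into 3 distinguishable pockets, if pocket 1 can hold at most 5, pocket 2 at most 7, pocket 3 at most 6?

Ignoring the caps, the number of non-negative solutions to x_1+…+x_3 = 16 is C(18,2) = 153.
Subtract solutions that violate a single cap (substitute x_i' = x_i − (cap_i+1)): x_1 ≥ 6 gives C(12,2) = 66; x_2 ≥ 8 gives C(10,2) = 45; x_3 ≥ 7 gives C(11,2) = 55. Together 166.
Add back pairs where two caps are both exceeded: 6 + 10 + 3 = 19.
By inclusion–exclusion the count is 153 − 166 + 19 = 6.

6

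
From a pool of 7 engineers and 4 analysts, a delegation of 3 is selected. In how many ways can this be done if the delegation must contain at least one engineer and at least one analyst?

126

Unrestricted: C(11,3) = 165 ways to pick any 3 of the 11.
Subtract selections that omit an entire group: no engineers → C(4,3) = 4; no analysts → C(7,3) = 35.
Both groups omitted at once is impossible, so 165 − 39 = 126.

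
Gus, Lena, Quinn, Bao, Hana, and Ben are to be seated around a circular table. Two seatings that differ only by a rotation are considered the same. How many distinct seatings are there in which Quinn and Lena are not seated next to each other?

All circular seatings of 6 people number (5)! = 120.
Seatings with Quinn beside Lena: treat them as a block with 2 internal orders, giving 2 × (4)! = 48.
Subtracting, 120 − 48 = 72.

72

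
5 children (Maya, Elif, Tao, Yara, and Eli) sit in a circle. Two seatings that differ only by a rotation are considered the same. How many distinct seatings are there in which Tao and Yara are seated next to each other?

12

Glue Tao and Yara into a block (2 internal orders). Seating 4 units around a circle gives (3)! arrangements.
So 2 × (3)! = 2 × 6 = 12.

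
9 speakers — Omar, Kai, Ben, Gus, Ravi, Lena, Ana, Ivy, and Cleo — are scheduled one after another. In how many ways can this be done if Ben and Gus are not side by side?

Of the 9! = 362880 arrangements, those with Ben and Gus adjacent number 2 × 8! = 80640 (treat the pair as a block with 2 internal orders).
Complementary counting: 362880 − 80640 = 282240.

282240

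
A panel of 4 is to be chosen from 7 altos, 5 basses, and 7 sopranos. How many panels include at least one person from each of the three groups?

1960

Unrestricted: C(19,4) = 3876 ways to pick any 4 of the 19.
Selections missing a whole group: no altos → C(12,4) = 495; no basses → C(14,4) = 1001; no sopranos → C(12,4) = 495.
Add back selections omitting two groups (i.e. drawn from a single group): C(7,4) + C(5,4) + C(7,4) = 75.
By inclusion–exclusion: 3876 − 1991 + 75 = 1960.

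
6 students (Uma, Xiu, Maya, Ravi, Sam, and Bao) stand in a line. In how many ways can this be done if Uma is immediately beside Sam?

240

Place the 4 others and the Uma-Sam pair as 5 objects in a line; the pair has 2 internal arrangements.
So the count is 2·(5)! = 240.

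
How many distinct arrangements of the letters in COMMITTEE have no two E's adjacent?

Total arrangements of COMMITTEE: 9!/(2!·2!·2!) = 45360.
Arrangements with the E's together: treat EE as one letter, giving (8)!/(2!·2!) = 10080.
Hence 45360 − 10080 = 35280.

35280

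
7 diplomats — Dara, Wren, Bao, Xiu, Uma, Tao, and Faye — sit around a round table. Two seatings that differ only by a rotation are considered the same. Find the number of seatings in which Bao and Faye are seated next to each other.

Glue Bao and Faye into a block (2 internal orders). Seating 6 units around a circle gives (5)! arrangements.
So 2 × (5)! = 2 × 120 = 240.

240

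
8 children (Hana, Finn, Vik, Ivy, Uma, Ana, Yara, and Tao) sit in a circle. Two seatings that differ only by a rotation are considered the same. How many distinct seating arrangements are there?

5040

Fix one person's seat to break rotational symmetry; the remaining 7 people can be arranged in (7)! = 5040 ways.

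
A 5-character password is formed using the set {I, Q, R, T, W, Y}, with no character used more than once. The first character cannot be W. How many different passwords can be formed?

The first character has 6−1 = 5 choices (anything except W).
The remaining 4 characters are filled from the other 5 symbols without repetition: 5 × 4 × 3 × 2 = 120.
Total: 5 × 120 = 600.

600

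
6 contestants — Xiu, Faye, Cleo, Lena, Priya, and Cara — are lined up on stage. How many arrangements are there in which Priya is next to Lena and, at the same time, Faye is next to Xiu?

96

Treat {Priya,Lena} as one block (2 orders) and {Faye,Xiu} as another (2 orders).
That leaves 4 units to arrange: 2 × 2 × 4! = 4 × 24 = 96.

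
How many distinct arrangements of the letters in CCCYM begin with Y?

With the first slot taken by Y, it remains to arrange the other 4 letters (CCCM).
Those 4 letters have C appearing 3 times, giving (4)!/(3!) = 4.

4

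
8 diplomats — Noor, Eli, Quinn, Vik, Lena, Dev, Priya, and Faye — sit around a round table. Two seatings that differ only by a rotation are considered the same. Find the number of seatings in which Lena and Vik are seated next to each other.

1440

Glue Lena and Vik into a block (2 internal orders). Seating 7 units around a circle gives (6)! arrangements.
So 2 × (6)! = 2 × 720 = 1440.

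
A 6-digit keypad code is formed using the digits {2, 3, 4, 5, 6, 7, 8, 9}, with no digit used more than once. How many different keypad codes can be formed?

20160

With no repetition, fill the 6 digits in order: 8 choices, then 7, down to 3.
That product is 8 × 7 × 6 × 5 × 4 × 3 = 20160.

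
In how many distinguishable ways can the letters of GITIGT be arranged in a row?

Letter multiplicities in GITIGT: G×2, I×2, T×2.
So there are 6! / (2!·2!·2!) = 90 distinguishable arrangements.

90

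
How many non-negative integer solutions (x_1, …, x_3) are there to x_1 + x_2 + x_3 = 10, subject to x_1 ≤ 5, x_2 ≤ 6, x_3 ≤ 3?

14

Ignoring the caps, the number of non-negative solutions to x_1+…+x_3 = 10 is C(12,2) = 66.
Subtract solutions that violate a single cap (substitute x_i' = x_i − (cap_i+1)): x_1 ≥ 6 gives C(6,2) = 15; x_2 ≥ 7 gives C(5,2) = 10; x_3 ≥ 4 gives C(8,2) = 28. Together 53.
Add back pairs where two caps are both exceeded: 0 + 1 + 0 = 1.
By inclusion–exclusion the count is 66 − 53 + 1 = 14.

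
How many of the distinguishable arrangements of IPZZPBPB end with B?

Fix B in the last position and arrange the remaining 7 letters.
Those 7 letters have P appearing 3 times and Z appearing twice, giving (7)!/(3!·2!) = 420.

420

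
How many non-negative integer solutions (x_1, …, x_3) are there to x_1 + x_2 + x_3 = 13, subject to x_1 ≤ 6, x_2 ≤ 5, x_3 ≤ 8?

27

By stars and bars, unrestricted non-negative solutions to x_1+…+x_3 = 13 number C(13+2,2) = 105.
Subtract solutions that violate a single cap (substitute x_i' = x_i − (cap_i+1)): x_1 ≥ 7 gives C(8,2) = 28; x_2 ≥ 6 gives C(9,2) = 36; x_3 ≥ 9 gives C(6,2) = 15. Together 79.
Add back pairs where two caps are both exceeded: 1 + 0 + 0 = 1.
By inclusion–exclusion the count is 105 − 79 + 1 = 27.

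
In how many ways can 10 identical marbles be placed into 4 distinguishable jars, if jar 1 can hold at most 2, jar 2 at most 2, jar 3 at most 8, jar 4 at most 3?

32

By stars and bars, unrestricted non-negative solutions to x_1+…+x_4 = 10 number C(10+3,3) = 286.
Subtract solutions that violate a single cap (substitute x_i' = x_i − (cap_i+1)): x_1 ≥ 3 gives C(10,3) = 120; x_2 ≥ 3 gives C(10,3) = 120; x_3 ≥ 9 gives C(4,3) = 4; x_4 ≥ 4 gives C(9,3) = 84. Together 328.
Add back pairs where two caps are both exceeded: 35 + 0 + 20 + 0 + 20 + 0 = 75.
Subtract triples: 0 + 1 + 0 + 0 = 1.
By inclusion–exclusion the count is 286 − 328 + 75 − 1 = 32.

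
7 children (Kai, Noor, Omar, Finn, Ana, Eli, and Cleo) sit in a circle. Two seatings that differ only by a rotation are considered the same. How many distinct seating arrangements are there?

720

Fix one person's seat to break rotational symmetry; the remaining 6 people can be arranged in (6)! = 720 ways.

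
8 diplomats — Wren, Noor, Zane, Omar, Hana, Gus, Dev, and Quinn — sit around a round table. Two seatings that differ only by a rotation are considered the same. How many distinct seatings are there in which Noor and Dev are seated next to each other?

Glue Noor and Dev into a block (2 internal orders). Seating 7 units around a circle gives (6)! arrangements.
So 2 × (6)! = 2 × 720 = 1440.

1440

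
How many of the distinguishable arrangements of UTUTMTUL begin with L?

140

With the first slot taken by L, it remains to arrange the other 7 letters (UTUTMTU).
Those 7 letters have T appearing 3 times and U appearing 3 times, giving (7)!/(3!·3!) = 140.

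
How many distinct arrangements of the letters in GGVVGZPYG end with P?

840

Fix P in the last position and arrange the remaining 8 letters.
Those 8 letters have G appearing 4 times and V appearing twice, giving (8)!/(4!·2!) = 840.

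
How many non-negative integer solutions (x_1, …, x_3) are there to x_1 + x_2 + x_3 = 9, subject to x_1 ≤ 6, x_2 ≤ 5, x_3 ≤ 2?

12

Without the upper bounds there are C(11,2) = 55 ways to split 9 among 3 variables.
Subtract solutions that violate a single cap (substitute x_i' = x_i − (cap_i+1)): x_1 ≥ 7 gives C(4,2) = 6; x_2 ≥ 6 gives C(5,2) = 10; x_3 ≥ 3 gives C(8,2) = 28. Together 44.
Add back pairs where two caps are both exceeded: 0 + 0 + 1 = 1.
By inclusion–exclusion the count is 55 − 44 + 1 = 12.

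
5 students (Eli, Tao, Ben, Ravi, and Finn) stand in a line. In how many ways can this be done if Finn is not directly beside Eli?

Of the 5! = 120 arrangements, those with Finn and Eli adjacent number 2 × 4! = 48 (treat the pair as a block with 2 internal orders).
So 120 − 48 = 72 arrangements keep them apart.

72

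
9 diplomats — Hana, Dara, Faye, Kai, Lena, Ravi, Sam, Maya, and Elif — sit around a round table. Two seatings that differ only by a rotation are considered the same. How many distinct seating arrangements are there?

40320

Seat Hana anywhere (absorbing the rotational symmetry), then permute the other 8: (8)! = 40320.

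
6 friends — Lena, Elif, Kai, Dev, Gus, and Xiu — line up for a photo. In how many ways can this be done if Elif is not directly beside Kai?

There are 6! = 720 arrangements in all. If Elif and Kai are adjacent, merging them into one block gives 2·(5)! = 240 arrangements.
So 720 − 240 = 480 arrangements keep them apart.

480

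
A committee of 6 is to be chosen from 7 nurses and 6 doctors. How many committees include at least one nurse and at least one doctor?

Total 6-person selections from all 13: C(13,6) = 1716.
Selections missing a whole group: no nurses → C(6,6) = 1; no doctors → C(7,6) = 7.
Both groups omitted at once is impossible, so 1716 − 8 = 1708.

1708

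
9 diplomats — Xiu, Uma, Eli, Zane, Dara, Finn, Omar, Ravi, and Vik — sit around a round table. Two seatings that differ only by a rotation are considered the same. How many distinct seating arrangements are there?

Fix one person's seat to break rotational symmetry; the remaining 8 people can be arranged in (8)! = 40320 ways.

40320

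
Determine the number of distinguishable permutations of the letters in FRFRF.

FRFRF has 5 letters with F appearing 3 times and R appearing twice.
The number of distinct arrangements is 5!/(3!·2!) = 120/12 = 10.

10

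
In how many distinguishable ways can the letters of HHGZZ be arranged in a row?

30

HHGZZ has 5 letters with H appearing twice and Z appearing twice.
Dividing 5! = 120 by 2!·2! = 4 for the repeated letters gives 30.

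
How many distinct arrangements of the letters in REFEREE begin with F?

15

With the first slot taken by F, it remains to arrange the other 6 letters (REEREE).
Those 6 letters have E appearing 4 times and R appearing twice, giving (6)!/(4!·2!) = 15.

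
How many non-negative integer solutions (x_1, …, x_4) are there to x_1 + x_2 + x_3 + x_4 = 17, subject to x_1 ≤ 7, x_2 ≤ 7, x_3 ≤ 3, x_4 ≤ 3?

20

Ignoring the caps, the number of non-negative solutions to x_1+…+x_4 = 17 is C(20,3) = 1140.
Subtract solutions that violate a single cap (substitute x_i' = x_i − (cap_i+1)): x_1 ≥ 8 gives C(12,3) = 220; x_2 ≥ 8 gives C(12,3) = 220; x_3 ≥ 4 gives C(16,3) = 560; x_4 ≥ 4 gives C(16,3) = 560. Together 1560.
Add back pairs where two caps are both exceeded: 4 + 56 + 56 + 56 + 56 + 220 = 448.
Subtract triples: 0 + 0 + 4 + 4 = 8.
By inclusion–exclusion the count is 1140 − 1560 + 448 − 8 = 20.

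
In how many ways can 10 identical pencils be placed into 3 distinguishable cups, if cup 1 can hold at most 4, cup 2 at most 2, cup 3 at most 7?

9

By stars and bars, unrestricted non-negative solutions to x_1+…+x_3 = 10 number C(10+2,2) = 66.
Subtract solutions that violate a single cap (substitute x_i' = x_i − (cap_i+1)): x_1 ≥ 5 gives C(7,2) = 21; x_2 ≥ 3 gives C(9,2) = 36; x_3 ≥ 8 gives C(4,2) = 6. Together 63.
Add back pairs where two caps are both exceeded: 6 + 0 + 0 = 6.
By inclusion–exclusion the count is 66 − 63 + 6 = 9.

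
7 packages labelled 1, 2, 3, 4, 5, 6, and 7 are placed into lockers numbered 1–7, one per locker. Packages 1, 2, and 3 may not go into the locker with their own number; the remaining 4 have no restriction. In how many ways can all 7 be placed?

3216

Let Aᵢ (for i ∈ {1, 2, 3}) be the placements that put package i in its forbidden locker. Any j of these fix j positions, leaving (7−j)! ways to fill the rest, and there are C(3,j) ways to pick which j.
By inclusion–exclusion, the number of valid placements is Σ_{j=0}^{3} (−1)^j C(3,j)·(7−j)!.
Computing: 5040 − 2160 + 360 − 24 = 3216.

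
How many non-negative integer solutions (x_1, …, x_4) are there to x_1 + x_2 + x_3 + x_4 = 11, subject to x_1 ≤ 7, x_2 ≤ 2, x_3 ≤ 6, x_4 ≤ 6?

118

Without the upper bounds there are C(14,3) = 364 ways to split 11 among 4 variables.
Subtract solutions that violate a single cap (substitute x_i' = x_i − (cap_i+1)): x_1 ≥ 8 gives C(6,3) = 20; x_2 ≥ 3 gives C(11,3) = 165; x_3 ≥ 7 gives C(7,3) = 35; x_4 ≥ 7 gives C(7,3) = 35. Together 255.
Add back pairs where two caps are both exceeded: 1 + 0 + 0 + 4 + 4 + 0 = 9.
By inclusion–exclusion the count is 364 − 255 + 9 = 118.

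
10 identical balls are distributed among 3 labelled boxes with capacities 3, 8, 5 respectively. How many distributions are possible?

21

Without the upper bounds there are C(12,2) = 66 ways to split 10 among 3 boxes.
Subtract solutions that violate a single cap (substitute x_i' = x_i − (cap_i+1)): x_1 ≥ 4 gives C(8,2) = 28; x_2 ≥ 9 gives C(3,2) = 3; x_3 ≥ 6 gives C(6,2) = 15. Together 46.
Add back pairs where two caps are both exceeded: 0 + 1 + 0 = 1.
By inclusion–exclusion the count is 66 − 46 + 1 = 21.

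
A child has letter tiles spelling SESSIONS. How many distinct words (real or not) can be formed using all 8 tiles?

1680

The 8 letters of SESSIONS have repeats: S appearing 4 times.
So there are 8! / (4!) = 1680 distinguishable arrangements.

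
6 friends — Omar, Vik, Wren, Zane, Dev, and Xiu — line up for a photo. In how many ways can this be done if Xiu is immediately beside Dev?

Treat {Xiu, Dev} as a single unit. There are 5 units to order, and the pair itself can be ordered 2 ways.
So the count is 2·(5)! = 240.

240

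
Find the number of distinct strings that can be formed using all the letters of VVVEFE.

VVVEFE has 6 letters with E appearing twice and V appearing 3 times.
So there are 6! / (3!·2!) = 60 distinguishable arrangements.

60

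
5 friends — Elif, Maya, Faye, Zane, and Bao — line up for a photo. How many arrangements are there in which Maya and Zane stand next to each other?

48

Place the 3 others and the Maya-Zane pair as 4 objects in a line; the pair has 2 internal arrangements.
That gives 2 × 4! = 2 × 24 = 48.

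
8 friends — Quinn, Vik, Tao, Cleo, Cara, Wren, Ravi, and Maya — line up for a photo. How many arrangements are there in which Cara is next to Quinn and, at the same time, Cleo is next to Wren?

Treat {Cara,Quinn} as one block (2 orders) and {Cleo,Wren} as another (2 orders).
That leaves 6 units to arrange: 2 × 2 × 6! = 4 × 720 = 2880.

2880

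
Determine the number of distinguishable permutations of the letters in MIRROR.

MIRROR has 6 letters with R appearing 3 times.
So there are 6! / (3!) = 120 distinguishable arrangements.

120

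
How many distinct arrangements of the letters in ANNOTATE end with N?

1260

Fix N in the last position and arrange the remaining 7 letters.
Those 7 letters have A appearing twice and T appearing twice, giving (7)!/(2!·2!) = 1260.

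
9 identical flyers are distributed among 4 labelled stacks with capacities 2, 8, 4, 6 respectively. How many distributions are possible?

Without the upper bounds there are C(12,3) = 220 ways to split 9 among 4 stacks.
Subtract solutions that violate a single cap (substitute x_i' = x_i − (cap_i+1)): x_1 ≥ 3 gives C(9,3) = 84; x_2 ≥ 9 gives C(3,3) = 1; x_3 ≥ 5 gives C(7,3) = 35; x_4 ≥ 7 gives C(5,3) = 10. Together 130.
Add back pairs where two caps are both exceeded: 0 + 4 + 0 + 0 + 0 + 0 = 4.
By inclusion–exclusion the count is 220 − 130 + 4 = 94.

94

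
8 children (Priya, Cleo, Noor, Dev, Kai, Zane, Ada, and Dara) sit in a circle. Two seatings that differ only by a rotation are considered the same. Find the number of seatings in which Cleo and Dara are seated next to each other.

Glue Cleo and Dara into a block (2 internal orders). Seating 7 units around a circle gives (6)! arrangements.
So 2 × (6)! = 2 × 720 = 1440.

1440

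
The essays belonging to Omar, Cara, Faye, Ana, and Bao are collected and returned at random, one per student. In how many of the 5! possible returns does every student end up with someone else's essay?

44

This is the derangement count D_5: permutations of 5 items with no fixed point.
By inclusion–exclusion this is Σ_{j=0}^{5} (−1)^j C(5,j)·(5−j)!.
Computing: 120 − 120 + 60 − 20 + 5 − 1 = 44.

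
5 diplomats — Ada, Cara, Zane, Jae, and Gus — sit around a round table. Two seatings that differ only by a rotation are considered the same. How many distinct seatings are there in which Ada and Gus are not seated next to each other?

12

Without the restriction there are (4)! = 24 seatings.
Seatings with Ada beside Gus: treat them as a block with 2 internal orders, giving 2 × (3)! = 12.
Subtracting, 24 − 12 = 12.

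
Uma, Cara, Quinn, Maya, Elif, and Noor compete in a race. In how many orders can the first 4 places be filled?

This is an ordered selection of 4 from 6: P(6,4).
That gives 6 × 5 × 4 × 3 = 360.

360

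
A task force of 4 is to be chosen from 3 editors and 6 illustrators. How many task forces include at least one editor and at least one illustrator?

Unrestricted: C(9,4) = 126 ways to pick any 4 of the 9.
Subtract selections that omit an entire group: no editors → C(6,4) = 15; no illustrators → C(3,4) = 0.
Both groups omitted at once is impossible, so 126 − 15 = 111.

111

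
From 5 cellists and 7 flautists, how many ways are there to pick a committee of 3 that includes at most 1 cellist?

140

Split by how many cellists are chosen (0 through 1).
Sum: C(5,0)·C(7,3) + C(5,1)·C(7,2) = 35 + 105 = 140.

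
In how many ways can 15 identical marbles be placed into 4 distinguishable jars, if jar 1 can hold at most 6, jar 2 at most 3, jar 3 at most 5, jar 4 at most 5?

34

By stars and bars, unrestricted non-negative solutions to x_1+…+x_4 = 15 number C(15+3,3) = 816.
Subtract solutions that violate a single cap (substitute x_i' = x_i − (cap_i+1)): x_1 ≥ 7 gives C(11,3) = 165; x_2 ≥ 4 gives C(14,3) = 364; x_3 ≥ 6 gives C(12,3) = 220; x_4 ≥ 6 gives C(12,3) = 220. Together 969.
Add back pairs where two caps are both exceeded: 35 + 10 + 10 + 56 + 56 + 20 = 187.
By inclusion–exclusion the count is 816 − 969 + 187 = 34.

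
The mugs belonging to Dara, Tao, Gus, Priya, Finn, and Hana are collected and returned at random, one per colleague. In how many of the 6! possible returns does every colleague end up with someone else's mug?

265

Let Aᵢ be the assignments in which colleague i gets their own mug. We want the size of the complement of A₁∪…∪A_6.
By inclusion–exclusion this is Σ_{j=0}^{6} (−1)^j C(6,j)·(6−j)!.
Computing: 720 − 720 + 360 − 120 + 30 − 6 + 1 = 265.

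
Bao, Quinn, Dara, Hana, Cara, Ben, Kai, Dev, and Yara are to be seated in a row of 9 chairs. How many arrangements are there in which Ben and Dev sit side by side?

80640

Glue Ben and Dev into one block (2 internal orders), leaving 8 units to arrange in a row.
That gives 2 × 8! = 2 × 40320 = 80640.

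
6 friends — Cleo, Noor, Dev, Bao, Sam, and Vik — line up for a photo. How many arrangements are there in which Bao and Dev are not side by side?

480

There are 6! = 720 arrangements in all. If Bao and Dev are adjacent, merging them into one block gives 2·(5)! = 240 arrangements.
So 720 − 240 = 480 arrangements keep them apart.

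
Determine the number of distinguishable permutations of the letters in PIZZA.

Letter multiplicities in PIZZA: A×1, I×1, P×1, Z×2.
So there are 5! / (2!) = 60 distinguishable arrangements.

60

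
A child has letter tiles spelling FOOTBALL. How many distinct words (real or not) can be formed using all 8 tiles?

Letter multiplicities in FOOTBALL: A×1, B×1, F×1, L×2, O×2, T×1.
Dividing 8! = 40320 by 2!·2! = 4 for the repeated letters gives 10080.

10080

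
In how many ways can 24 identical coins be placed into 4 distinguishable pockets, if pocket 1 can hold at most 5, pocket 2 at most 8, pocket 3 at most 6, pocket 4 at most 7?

Ignoring the caps, the number of non-negative solutions to x_1+…+x_4 = 24 is C(27,3) = 2925.
Subtract solutions that violate a single cap (substitute x_i' = x_i − (cap_i+1)): x_1 ≥ 6 gives C(21,3) = 1330; x_2 ≥ 9 gives C(18,3) = 816; x_3 ≥ 7 gives C(20,3) = 1140; x_4 ≥ 8 gives C(19,3) = 969. Together 4255.
Add back pairs where two caps are both exceeded: 220 + 364 + 286 + 165 + 120 + 220 = 1375.
Subtract triples: 10 + 4 + 20 + 1 = 35.
By inclusion–exclusion the count is 2925 − 4255 + 1375 − 35 = 10.

10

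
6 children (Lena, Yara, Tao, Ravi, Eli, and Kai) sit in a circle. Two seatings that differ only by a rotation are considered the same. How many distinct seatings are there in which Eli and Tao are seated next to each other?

48

Glue Eli and Tao into a block (2 internal orders). Seating 5 units around a circle gives (4)! arrangements.
So 2 × (4)! = 2 × 24 = 48.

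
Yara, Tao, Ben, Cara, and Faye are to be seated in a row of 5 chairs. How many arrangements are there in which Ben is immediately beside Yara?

48

Treat {Ben, Yara} as a single unit. There are 4 units to order, and the pair itself can be ordered 2 ways.
That gives 2 × 4! = 2 × 24 = 48.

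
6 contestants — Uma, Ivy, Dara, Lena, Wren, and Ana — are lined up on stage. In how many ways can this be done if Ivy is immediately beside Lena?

240

Treat {Ivy, Lena} as a single unit. There are 5 units to order, and the pair itself can be ordered 2 ways.
So the count is 2·(5)! = 240.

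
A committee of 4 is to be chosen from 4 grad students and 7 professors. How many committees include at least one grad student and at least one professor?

Total 4-person selections from all 11: C(11,4) = 330.
Subtract selections that omit an entire group: no grad students → C(7,4) = 35; no professors → C(4,4) = 1.
Both groups omitted at once is impossible, so 330 − 36 = 294.

294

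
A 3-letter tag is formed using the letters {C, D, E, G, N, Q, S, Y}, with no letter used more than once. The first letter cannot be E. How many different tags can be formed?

The first letter has 8−1 = 7 choices (anything except E).
The remaining 2 letters are filled from the other 7 symbols without repetition: 7 × 6 = 42.
Total: 7 × 42 = 294.

294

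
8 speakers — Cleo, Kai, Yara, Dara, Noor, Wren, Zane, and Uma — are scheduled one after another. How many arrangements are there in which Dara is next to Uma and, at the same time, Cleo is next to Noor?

2880

Treat {Dara,Uma} as one block (2 orders) and {Cleo,Noor} as another (2 orders).
That leaves 6 units to arrange: 2 × 2 × 6! = 4 × 720 = 2880.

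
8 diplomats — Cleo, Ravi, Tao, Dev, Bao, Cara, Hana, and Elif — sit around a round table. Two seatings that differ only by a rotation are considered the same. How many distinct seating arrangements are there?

Around a circle, 8 distinct people have 8!/8 = (7)! = 5040 rotationally distinct seatings.

5040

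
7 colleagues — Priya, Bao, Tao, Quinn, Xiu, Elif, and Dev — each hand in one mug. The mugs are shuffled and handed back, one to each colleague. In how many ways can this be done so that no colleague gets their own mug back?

1854

Count assignments avoiding every fixed point. For any j of the 7 colleagues fixed to their own mug, the other 7−j can be arranged in (7−j)! ways.
By inclusion–exclusion this is Σ_{j=0}^{7} (−1)^j C(7,j)·(7−j)!.
Computing: 5040 − 5040 + 2520 − 840 + 210 − 42 + 7 − 1 = 1854.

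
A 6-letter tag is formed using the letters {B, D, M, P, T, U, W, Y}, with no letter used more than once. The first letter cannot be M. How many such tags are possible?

17640

The first letter has 8−1 = 7 choices (anything except M).
The remaining 5 letters are filled from the other 7 symbols without repetition: 7 × 6 × 5 × 4 × 3 = 2520.
Total: 7 × 2520 = 17640.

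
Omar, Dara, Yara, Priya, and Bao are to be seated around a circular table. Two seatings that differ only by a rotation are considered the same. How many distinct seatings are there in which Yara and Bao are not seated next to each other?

Without the restriction there are (4)! = 24 seatings.
Those with Yara next to Bao: fuse the pair into one unit and seat 4 units around a circle — 2·(3)! = 12.
Subtracting, 24 − 12 = 12.

12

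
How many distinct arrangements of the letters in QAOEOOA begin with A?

120

Fix A in the first position and arrange the remaining 6 letters.
Those 6 letters have O appearing 3 times, giving (6)!/(3!) = 120.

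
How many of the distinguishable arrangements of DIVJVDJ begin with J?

Fix J in the first position and arrange the remaining 6 letters.
Those 6 letters have D appearing twice and V appearing twice, giving (6)!/(2!·2!) = 180.

180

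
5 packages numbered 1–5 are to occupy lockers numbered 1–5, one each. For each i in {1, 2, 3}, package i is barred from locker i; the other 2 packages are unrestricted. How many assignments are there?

64

Let Aᵢ (for i ∈ {1, 2, 3}) be the placements that put package i in its forbidden locker. Any j of these fix j positions, leaving (5−j)! ways to fill the rest, and there are C(3,j) ways to pick which j.
By inclusion–exclusion, the number of valid placements is Σ_{j=0}^{3} (−1)^j C(3,j)·(5−j)!.
Computing: 120 − 72 + 18 − 2 = 64.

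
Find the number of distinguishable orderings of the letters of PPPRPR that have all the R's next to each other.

5

Treat the 2 copies of R as a single block. The multiset to arrange is then {RR, P, P, P, P}, 5 items in all.
That gives (5)!/(4!) = 5 arrangements.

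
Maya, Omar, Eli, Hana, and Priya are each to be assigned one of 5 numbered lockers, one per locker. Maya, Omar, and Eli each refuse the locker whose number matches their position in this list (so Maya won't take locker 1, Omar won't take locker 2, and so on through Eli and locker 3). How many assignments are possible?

64

Let Aᵢ (for i ∈ {1, 2, 3}) be the placements that put person i in their forbidden locker. Any j of these fix j positions, leaving (5−j)! ways to fill the rest, and there are C(3,j) ways to pick which j.
By inclusion–exclusion, the number of valid placements is Σ_{j=0}^{3} (−1)^j C(3,j)·(5−j)!.
Computing: 120 − 72 + 18 − 2 = 64.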